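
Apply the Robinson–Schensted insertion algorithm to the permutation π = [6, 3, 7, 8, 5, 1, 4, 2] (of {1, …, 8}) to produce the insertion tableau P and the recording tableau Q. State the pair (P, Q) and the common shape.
P = [1, 2, 8] / [3, 4] / [5, 7] / [6];  Q = [1, 3, 4] / [2, 5] / [6, 7] / [8];  common shape = (3, 2, 2, 1)

Row-insert the values π_1, π_2, … into P one at a time, bumping the leftmost entry strictly greater than the inserted value down to the next row. The recording tableau Q records, in position (i, j), the step at which that cell was added to P.
  Insert 6 (step 1): P = [6];  Q = [1]
  Insert 3 (step 2): P = [3] / [6];  Q = [1] / [2]
  Insert 7 (step 3): P = [3, 7] / [6];  Q = [1, 3] / [2]
  Insert 8 (step 4): P = [3, 7, 8] / [6];  Q = [1, 3, 4] / [2]
  Insert 5 (step 5): P = [3, 5, 8] / [6, 7];  Q = [1, 3, 4] / [2, 5]
  Insert 1 (step 6): P = [1, 5, 8] / [3, 7] / [6];  Q = [1, 3, 4] / [2, 5] / [6]
  Insert 4 (step 7): P = [1, 4, 8] / [3, 5] / [6, 7];  Q = [1, 3, 4] / [2, 5] / [6, 7]
  Insert 2 (step 8): P = [1, 2, 8] / [3, 4] / [5, 7] / [6];  Q = [1, 3, 4] / [2, 5] / [6, 7] / [8]
Final shape: (3, 2, 2, 1).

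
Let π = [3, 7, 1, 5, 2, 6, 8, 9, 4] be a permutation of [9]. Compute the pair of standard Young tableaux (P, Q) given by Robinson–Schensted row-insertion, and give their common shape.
P = [1, 2, 4, 8, 9] / [3, 5, 6] / [7];  Q = [1, 2, 6, 7, 8] / [3, 4, 9] / [5];  common shape = (5, 3, 1)

Row-insert the values π_1, π_2, … into P one at a time, bumping the leftmost entry strictly greater than the inserted value down to the next row. The recording tableau Q records, in position (i, j), the step at which that cell was added to P.
  Insert 3 (step 1): P = [3];  Q = [1]
  Insert 7 (step 2): P = [3, 7];  Q = [1, 2]
  Insert 1 (step 3): P = [1, 7] / [3];  Q = [1, 2] / [3]
  Insert 5 (step 4): P = [1, 5] / [3, 7];  Q = [1, 2] / [3, 4]
  Insert 2 (step 5): P = [1, 2] / [3, 5] / [7];  Q = [1, 2] / [3, 4] / [5]
  Insert 6 (step 6): P = [1, 2, 6] / [3, 5] / [7];  Q = [1, 2, 6] / [3, 4] / [5]
  Insert 8 (step 7): P = [1, 2, 6, 8] / [3, 5] / [7];  Q = [1, 2, 6, 7] / [3, 4] / [5]
  Insert 9 (step 8): P = [1, 2, 6, 8, 9] / [3, 5] / [7];  Q = [1, 2, 6, 7, 8] / [3, 4] / [5]
  Insert 4 (step 9): P = [1, 2, 4, 8, 9] / [3, 5, 6] / [7];  Q = [1, 2, 6, 7, 8] / [3, 4, 9] / [5]
Final shape: (5, 3, 1).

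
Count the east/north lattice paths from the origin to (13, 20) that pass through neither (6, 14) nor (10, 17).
Number of paths = 365060580

Inclusion–exclusion. Total paths: C(33, 13) = 573166440. Through P₁: C(20, 6)·C(13, 7) = 66512160. Through P₂: C(27, 10)·C(6, 3) = 168725700. Since P₁ is strictly southwest of P₂, a monotone path through both must visit P₁ then P₂; paths through both = C(20, 6)·C(7, 4)·C(6, 3) = 27132000. Avoid both = 573166440 − 66512160 − 168725700 + 27132000 = 365060580.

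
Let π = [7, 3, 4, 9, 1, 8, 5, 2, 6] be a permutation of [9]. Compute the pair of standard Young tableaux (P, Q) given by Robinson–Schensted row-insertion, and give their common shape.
P = [1, 2, 5, 6] / [3, 4] / [7, 8] / [9];  Q = [1, 3, 4, 9] / [2, 6] / [5, 7] / [8];  common shape = (4, 2, 2, 1)

Row-insert the values π_1, π_2, … into P one at a time, bumping the leftmost entry strictly greater than the inserted value down to the next row. The recording tableau Q records, in position (i, j), the step at which that cell was added to P.
  Insert 7 (step 1): P = [7];  Q = [1]
  Insert 3 (step 2): P = [3] / [7];  Q = [1] / [2]
  Insert 4 (step 3): P = [3, 4] / [7];  Q = [1, 3] / [2]
  Insert 9 (step 4): P = [3, 4, 9] / [7];  Q = [1, 3, 4] / [2]
  Insert 1 (step 5): P = [1, 4, 9] / [3] / [7];  Q = [1, 3, 4] / [2] / [5]
  Insert 8 (step 6): P = [1, 4, 8] / [3, 9] / [7];  Q = [1, 3, 4] / [2, 6] / [5]
  Insert 5 (step 7): P = [1, 4, 5] / [3, 8] / [7, 9];  Q = [1, 3, 4] / [2, 6] / [5, 7]
  Insert 2 (step 8): P = [1, 2, 5] / [3, 4] / [7, 8] / [9];  Q = [1, 3, 4] / [2, 6] / [5, 7] / [8]
  Insert 6 (step 9): P = [1, 2, 5, 6] / [3, 4] / [7, 8] / [9];  Q = [1, 3, 4, 9] / [2, 6] / [5, 7] / [8]
Final shape: (4, 2, 2, 1).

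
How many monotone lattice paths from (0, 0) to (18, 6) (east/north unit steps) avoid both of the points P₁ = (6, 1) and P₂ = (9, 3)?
Number of paths = 58280

Inclusion–exclusion. Total paths: C(24, 18) = 134596. Through P₁: C(7, 6)·C(17, 12) = 43316. Through P₂: C(12, 9)·C(12, 9) = 48400. Since P₁ is strictly southwest of P₂, a monotone path through both must visit P₁ then P₂; paths through both = C(7, 6)·C(5, 3)·C(12, 9) = 15400. Avoid both = 134596 − 43316 − 48400 + 15400 = 58280.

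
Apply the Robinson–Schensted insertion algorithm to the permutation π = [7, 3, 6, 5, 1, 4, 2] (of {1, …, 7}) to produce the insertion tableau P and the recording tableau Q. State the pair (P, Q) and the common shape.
P = [1, 2] / [3, 4] / [5] / [6] / [7];  Q = [1, 3] / [2, 6] / [4] / [5] / [7];  common shape = (2, 2, 1, 1, 1)

Row-insert the values π_1, π_2, … into P one at a time, bumping the leftmost entry strictly greater than the inserted value down to the next row. The recording tableau Q records, in position (i, j), the step at which that cell was added to P.
  Insert 7 (step 1): P = [7];  Q = [1]
  Insert 3 (step 2): P = [3] / [7];  Q = [1] / [2]
  Insert 6 (step 3): P = [3, 6] / [7];  Q = [1, 3] / [2]
  Insert 5 (step 4): P = [3, 5] / [6] / [7];  Q = [1, 3] / [2] / [4]
  Insert 1 (step 5): P = [1, 5] / [3] / [6] / [7];  Q = [1, 3] / [2] / [4] / [5]
  Insert 4 (step 6): P = [1, 4] / [3, 5] / [6] / [7];  Q = [1, 3] / [2, 6] / [4] / [5]
  Insert 2 (step 7): P = [1, 2] / [3, 4] / [5] / [6] / [7];  Q = [1, 3] / [2, 6] / [4] / [5] / [7]
Final shape: (2, 2, 1, 1, 1).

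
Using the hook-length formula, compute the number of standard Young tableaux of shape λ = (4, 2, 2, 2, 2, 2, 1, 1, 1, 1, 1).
# SYT of shape (4, 2, 2, 2, 2, 2, 1, 1, 1, 1, 1) = 680238

Hook-length formula: f^λ = n! / Π hook(c), product over all cells c of the Young diagram. For λ = (4, 2, 2, 2, 2, 2, 1, 1, 1, 1, 1), n = 19 boxes. Hook lengths by row (left-to-right, top-to-bottom): [14, 8, 2, 1]; [11, 5]; [10, 4]; [9, 3]; [8, 2]; [7, 1]; [5]; [4]; [3]; [2]; [1]. Product of hooks = 178827264000. So f^λ = 19! / 178827264000 = 121645100408832000 / 178827264000 = 680238.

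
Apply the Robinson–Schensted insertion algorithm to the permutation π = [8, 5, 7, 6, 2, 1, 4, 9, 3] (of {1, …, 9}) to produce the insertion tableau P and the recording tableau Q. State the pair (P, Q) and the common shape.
P = [1, 3, 9] / [2, 4] / [5, 6] / [7] / [8];  Q = [1, 3, 8] / [2, 7] / [4, 9] / [5] / [6];  common shape = (3, 2, 2, 1, 1)

Row-insert the values π_1, π_2, … into P one at a time, bumping the leftmost entry strictly greater than the inserted value down to the next row. The recording tableau Q records, in position (i, j), the step at which that cell was added to P.
  Insert 8 (step 1): P = [8];  Q = [1]
  Insert 5 (step 2): P = [5] / [8];  Q = [1] / [2]
  Insert 7 (step 3): P = [5, 7] / [8];  Q = [1, 3] / [2]
  Insert 6 (step 4): P = [5, 6] / [7] / [8];  Q = [1, 3] / [2] / [4]
  Insert 2 (step 5): P = [2, 6] / [5] / [7] / [8];  Q = [1, 3] / [2] / [4] / [5]
  Insert 1 (step 6): P = [1, 6] / [2] / [5] / [7] / [8];  Q = [1, 3] / [2] / [4] / [5] / [6]
  Insert 4 (step 7): P = [1, 4] / [2, 6] / [5] / [7] / [8];  Q = [1, 3] / [2, 7] / [4] / [5] / [6]
  Insert 9 (step 8): P = [1, 4, 9] / [2, 6] / [5] / [7] / [8];  Q = [1, 3, 8] / [2, 7] / [4] / [5] / [6]
  Insert 3 (step 9): P = [1, 3, 9] / [2, 4] / [5, 6] / [7] / [8];  Q = [1, 3, 8] / [2, 7] / [4, 9] / [5] / [6]
Final shape: (3, 2, 2, 1, 1).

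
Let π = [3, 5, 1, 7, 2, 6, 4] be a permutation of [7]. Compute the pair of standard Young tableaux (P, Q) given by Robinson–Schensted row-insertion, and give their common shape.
P = [1, 2, 4] / [3, 5, 6] / [7];  Q = [1, 2, 4] / [3, 5, 6] / [7];  common shape = (3, 3, 1)

Row-insert the values π_1, π_2, … into P one at a time, bumping the leftmost entry strictly greater than the inserted value down to the next row. The recording tableau Q records, in position (i, j), the step at which that cell was added to P.
  Insert 3 (step 1): P = [3];  Q = [1]
  Insert 5 (step 2): P = [3, 5];  Q = [1, 2]
  Insert 1 (step 3): P = [1, 5] / [3];  Q = [1, 2] / [3]
  Insert 7 (step 4): P = [1, 5, 7] / [3];  Q = [1, 2, 4] / [3]
  Insert 2 (step 5): P = [1, 2, 7] / [3, 5];  Q = [1, 2, 4] / [3, 5]
  Insert 6 (step 6): P = [1, 2, 6] / [3, 5, 7];  Q = [1, 2, 4] / [3, 5, 6]
  Insert 4 (step 7): P = [1, 2, 4] / [3, 5, 6] / [7];  Q = [1, 2, 4] / [3, 5, 6] / [7]
Final shape: (3, 3, 1).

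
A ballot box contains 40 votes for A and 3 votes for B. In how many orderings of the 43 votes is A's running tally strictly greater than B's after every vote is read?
Strict-lead orderings = 10619

Total orderings of the 43 votes with 40 for A: C(43, 40) = 12341. By the Bertrand ballot formula (Cycle Lemma / reflection principle), the number of orderings in which A is strictly ahead of B throughout is (p − q)/(p + q) · C(p + q, p) = (40 − 3)/(40 + 3) · 12341 = 10619.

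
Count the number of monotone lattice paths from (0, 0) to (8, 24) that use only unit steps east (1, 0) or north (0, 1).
Number of paths = 10518300

A monotone lattice path from (0, 0) to (8, 24) consists of 8 east steps and 24 north steps in some order, so it is determined by which 8 of the 32 steps are east. The count is C(32, 8) = 10518300.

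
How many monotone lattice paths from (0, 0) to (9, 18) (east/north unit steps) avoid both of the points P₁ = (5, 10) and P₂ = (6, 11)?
Number of paths = 2435940

Inclusion–exclusion. Total paths: C(27, 9) = 4686825. Through P₁: C(15, 5)·C(12, 4) = 1486485. Through P₂: C(17, 6)·C(10, 3) = 1485120. Since P₁ is strictly southwest of P₂, a monotone path through both must visit P₁ then P₂; paths through both = C(15, 5)·C(2, 1)·C(10, 3) = 720720. Avoid both = 4686825 − 1486485 − 1485120 + 720720 = 2435940.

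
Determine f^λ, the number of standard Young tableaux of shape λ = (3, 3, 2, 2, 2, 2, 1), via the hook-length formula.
# SYT of shape (3, 3, 2, 2, 2, 2, 1) = 25025

Hook-length formula: f^λ = n! / Π hook(c), product over all cells c of the Young diagram. For λ = (3, 3, 2, 2, 2, 2, 1), n = 15 boxes. Hook lengths by row (left-to-right, top-to-bottom): [9, 7, 2]; [8, 6, 1]; [6, 4]; [5, 3]; [4, 2]; [3, 1]; [1]. Product of hooks = 52254720. So f^λ = 15! / 52254720 = 1307674368000 / 52254720 = 25025.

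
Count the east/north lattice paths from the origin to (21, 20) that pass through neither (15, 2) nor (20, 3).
Number of paths = 269110614974

Inclusion–exclusion. Total paths: C(41, 21) = 269128937220. Through P₁: C(17, 15)·C(24, 6) = 18305056. Through P₂: C(23, 20)·C(18, 1) = 31878. Since P₁ is strictly southwest of P₂, a monotone path through both must visit P₁ then P₂; paths through both = C(17, 15)·C(6, 5)·C(18, 1) = 14688. Avoid both = 269128937220 − 18305056 − 31878 + 14688 = 269110614974.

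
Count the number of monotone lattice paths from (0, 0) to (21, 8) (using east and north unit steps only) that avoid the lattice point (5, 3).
Number of paths = 3152601

Total paths from (0, 0) to (21, 8): C(29, 21) = 4292145. Paths through (5, 3): (paths (0, 0) → (5, 3)) × (paths (5, 3) → (21, 8)) = C(8, 5) · C(21, 16) = 56 · 20349 = 1139544. Avoidance count = 4292145 − 1139544 = 3152601.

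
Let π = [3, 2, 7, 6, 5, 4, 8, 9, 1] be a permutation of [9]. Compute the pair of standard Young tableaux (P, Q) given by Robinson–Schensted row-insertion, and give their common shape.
P = [1, 4, 8, 9] / [2, 5] / [3] / [6] / [7];  Q = [1, 3, 7, 8] / [2, 4] / [5] / [6] / [9];  common shape = (4, 2, 1, 1, 1)

Row-insert the values π_1, π_2, … into P one at a time, bumping the leftmost entry strictly greater than the inserted value down to the next row. The recording tableau Q records, in position (i, j), the step at which that cell was added to P.
  Insert 3 (step 1): P = [3];  Q = [1]
  Insert 2 (step 2): P = [2] / [3];  Q = [1] / [2]
  Insert 7 (step 3): P = [2, 7] / [3];  Q = [1, 3] / [2]
  Insert 6 (step 4): P = [2, 6] / [3, 7];  Q = [1, 3] / [2, 4]
  Insert 5 (step 5): P = [2, 5] / [3, 6] / [7];  Q = [1, 3] / [2, 4] / [5]
  Insert 4 (step 6): P = [2, 4] / [3, 5] / [6] / [7];  Q = [1, 3] / [2, 4] / [5] / [6]
  Insert 8 (step 7): P = [2, 4, 8] / [3, 5] / [6] / [7];  Q = [1, 3, 7] / [2, 4] / [5] / [6]
  Insert 9 (step 8): P = [2, 4, 8, 9] / [3, 5] / [6] / [7];  Q = [1, 3, 7, 8] / [2, 4] / [5] / [6]
  Insert 1 (step 9): P = [1, 4, 8, 9] / [2, 5] / [3] / [6] / [7];  Q = [1, 3, 7, 8] / [2, 4] / [5] / [6] / [9]
Final shape: (4, 2, 1, 1, 1).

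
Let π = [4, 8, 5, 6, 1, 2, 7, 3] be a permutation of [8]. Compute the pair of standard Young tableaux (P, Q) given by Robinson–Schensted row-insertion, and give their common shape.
P = [1, 2, 3, 7] / [4, 5, 6] / [8];  Q = [1, 2, 4, 7] / [3, 6, 8] / [5];  common shape = (4, 3, 1)

Row-insert the values π_1, π_2, … into P one at a time, bumping the leftmost entry strictly greater than the inserted value down to the next row. The recording tableau Q records, in position (i, j), the step at which that cell was added to P.
  Insert 4 (step 1): P = [4];  Q = [1]
  Insert 8 (step 2): P = [4, 8];  Q = [1, 2]
  Insert 5 (step 3): P = [4, 5] / [8];  Q = [1, 2] / [3]
  Insert 6 (step 4): P = [4, 5, 6] / [8];  Q = [1, 2, 4] / [3]
  Insert 1 (step 5): P = [1, 5, 6] / [4] / [8];  Q = [1, 2, 4] / [3] / [5]
  Insert 2 (step 6): P = [1, 2, 6] / [4, 5] / [8];  Q = [1, 2, 4] / [3, 6] / [5]
  Insert 7 (step 7): P = [1, 2, 6, 7] / [4, 5] / [8];  Q = [1, 2, 4, 7] / [3, 6] / [5]
  Insert 3 (step 8): P = [1, 2, 3, 7] / [4, 5, 6] / [8];  Q = [1, 2, 4, 7] / [3, 6, 8] / [5]
Final shape: (4, 3, 1).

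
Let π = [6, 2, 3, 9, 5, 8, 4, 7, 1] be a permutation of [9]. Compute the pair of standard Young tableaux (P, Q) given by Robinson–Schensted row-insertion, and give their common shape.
P = [1, 3, 4, 7] / [2, 8] / [5, 9] / [6];  Q = [1, 3, 4, 6] / [2, 5] / [7, 8] / [9];  common shape = (4, 2, 2, 1)

Row-insert the values π_1, π_2, … into P one at a time, bumping the leftmost entry strictly greater than the inserted value down to the next row. The recording tableau Q records, in position (i, j), the step at which that cell was added to P.
  Insert 6 (step 1): P = [6];  Q = [1]
  Insert 2 (step 2): P = [2] / [6];  Q = [1] / [2]
  Insert 3 (step 3): P = [2, 3] / [6];  Q = [1, 3] / [2]
  Insert 9 (step 4): P = [2, 3, 9] / [6];  Q = [1, 3, 4] / [2]
  Insert 5 (step 5): P = [2, 3, 5] / [6, 9];  Q = [1, 3, 4] / [2, 5]
  Insert 8 (step 6): P = [2, 3, 5, 8] / [6, 9];  Q = [1, 3, 4, 6] / [2, 5]
  Insert 4 (step 7): P = [2, 3, 4, 8] / [5, 9] / [6];  Q = [1, 3, 4, 6] / [2, 5] / [7]
  Insert 7 (step 8): P = [2, 3, 4, 7] / [5, 8] / [6, 9];  Q = [1, 3, 4, 6] / [2, 5] / [7, 8]
  Insert 1 (step 9): P = [1, 3, 4, 7] / [2, 8] / [5, 9] / [6];  Q = [1, 3, 4, 6] / [2, 5] / [7, 8] / [9]
Final shape: (4, 2, 2, 1).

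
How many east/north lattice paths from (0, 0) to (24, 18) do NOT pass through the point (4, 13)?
Number of paths = 353570671650

Total paths from (0, 0) to (24, 18): C(42, 24) = 353697121050. Paths through (4, 13): (paths (0, 0) → (4, 13)) × (paths (4, 13) → (24, 18)) = C(17, 4) · C(25, 20) = 2380 · 53130 = 126449400. Avoidance count = 353697121050 − 126449400 = 353570671650.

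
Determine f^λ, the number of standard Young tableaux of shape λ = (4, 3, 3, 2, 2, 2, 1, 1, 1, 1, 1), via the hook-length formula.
# SYT of shape (4, 3, 3, 2, 2, 2, 1, 1, 1, 1, 1) = 39680550

Hook-length formula: f^λ = n! / Π hook(c), product over all cells c of the Young diagram. For λ = (4, 3, 3, 2, 2, 2, 1, 1, 1, 1, 1), n = 21 boxes. Hook lengths by row (left-to-right, top-to-bottom): [14, 8, 4, 1]; [12, 6, 2]; [11, 5, 1]; [9, 3]; [8, 2]; [7, 1]; [5]; [4]; [3]; [2]; [1]. Product of hooks = 1287556300800. So f^λ = 21! / 1287556300800 = 51090942171709440000 / 1287556300800 = 39680550.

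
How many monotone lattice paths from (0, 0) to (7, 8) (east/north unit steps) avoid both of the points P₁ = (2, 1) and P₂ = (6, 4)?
Number of paths = 3534

Inclusion–exclusion. Total paths: C(15, 7) = 6435. Through P₁: C(3, 2)·C(12, 5) = 2376. Through P₂: C(10, 6)·C(5, 1) = 1050. Since P₁ is strictly southwest of P₂, a monotone path through both must visit P₁ then P₂; paths through both = C(3, 2)·C(7, 4)·C(5, 1) = 525. Avoid both = 6435 − 2376 − 1050 + 525 = 3534.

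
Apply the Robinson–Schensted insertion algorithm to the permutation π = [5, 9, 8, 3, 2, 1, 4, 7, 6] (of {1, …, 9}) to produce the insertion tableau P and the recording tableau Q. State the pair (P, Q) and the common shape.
P = [1, 4, 6] / [2, 7] / [3, 8] / [5] / [9];  Q = [1, 2, 8] / [3, 7] / [4, 9] / [5] / [6];  common shape = (3, 2, 2, 1, 1)

Row-insert the values π_1, π_2, … into P one at a time, bumping the leftmost entry strictly greater than the inserted value down to the next row. The recording tableau Q records, in position (i, j), the step at which that cell was added to P.
  Insert 5 (step 1): P = [5];  Q = [1]
  Insert 9 (step 2): P = [5, 9];  Q = [1, 2]
  Insert 8 (step 3): P = [5, 8] / [9];  Q = [1, 2] / [3]
  Insert 3 (step 4): P = [3, 8] / [5] / [9];  Q = [1, 2] / [3] / [4]
  Insert 2 (step 5): P = [2, 8] / [3] / [5] / [9];  Q = [1, 2] / [3] / [4] / [5]
  Insert 1 (step 6): P = [1, 8] / [2] / [3] / [5] / [9];  Q = [1, 2] / [3] / [4] / [5] / [6]
  Insert 4 (step 7): P = [1, 4] / [2, 8] / [3] / [5] / [9];  Q = [1, 2] / [3, 7] / [4] / [5] / [6]
  Insert 7 (step 8): P = [1, 4, 7] / [2, 8] / [3] / [5] / [9];  Q = [1, 2, 8] / [3, 7] / [4] / [5] / [6]
  Insert 6 (step 9): P = [1, 4, 6] / [2, 7] / [3, 8] / [5] / [9];  Q = [1, 2, 8] / [3, 7] / [4, 9] / [5] / [6]
Final shape: (3, 2, 2, 1, 1).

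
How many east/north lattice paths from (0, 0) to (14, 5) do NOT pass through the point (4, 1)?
Number of paths = 6623

Total paths from (0, 0) to (14, 5): C(19, 14) = 11628. Paths through (4, 1): (paths (0, 0) → (4, 1)) × (paths (4, 1) → (14, 5)) = C(5, 4) · C(14, 10) = 5 · 1001 = 5005. Avoidance count = 11628 − 5005 = 6623.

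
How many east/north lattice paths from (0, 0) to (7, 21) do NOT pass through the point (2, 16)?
Number of paths = 1145484

Total paths from (0, 0) to (7, 21): C(28, 7) = 1184040. Paths through (2, 16): (paths (0, 0) → (2, 16)) × (paths (2, 16) → (7, 21)) = C(18, 2) · C(10, 5) = 153 · 252 = 38556. Avoidance count = 1184040 − 38556 = 1145484.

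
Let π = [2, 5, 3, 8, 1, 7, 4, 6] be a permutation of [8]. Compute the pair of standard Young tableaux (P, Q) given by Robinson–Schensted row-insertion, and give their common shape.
P = [1, 3, 4, 6] / [2, 7] / [5, 8];  Q = [1, 2, 4, 8] / [3, 6] / [5, 7];  common shape = (4, 2, 2)

Row-insert the values π_1, π_2, … into P one at a time, bumping the leftmost entry strictly greater than the inserted value down to the next row. The recording tableau Q records, in position (i, j), the step at which that cell was added to P.
  Insert 2 (step 1): P = [2];  Q = [1]
  Insert 5 (step 2): P = [2, 5];  Q = [1, 2]
  Insert 3 (step 3): P = [2, 3] / [5];  Q = [1, 2] / [3]
  Insert 8 (step 4): P = [2, 3, 8] / [5];  Q = [1, 2, 4] / [3]
  Insert 1 (step 5): P = [1, 3, 8] / [2] / [5];  Q = [1, 2, 4] / [3] / [5]
  Insert 7 (step 6): P = [1, 3, 7] / [2, 8] / [5];  Q = [1, 2, 4] / [3, 6] / [5]
  Insert 4 (step 7): P = [1, 3, 4] / [2, 7] / [5, 8];  Q = [1, 2, 4] / [3, 6] / [5, 7]
  Insert 6 (step 8): P = [1, 3, 4, 6] / [2, 7] / [5, 8];  Q = [1, 2, 4, 8] / [3, 6] / [5, 7]
Final shape: (4, 2, 2).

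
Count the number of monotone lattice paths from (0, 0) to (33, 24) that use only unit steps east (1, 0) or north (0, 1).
Number of paths = 7522327487513475

A monotone lattice path from (0, 0) to (33, 24) consists of 33 east steps and 24 north steps in some order, so it is determined by which 33 of the 57 steps are east. The count is C(57, 33) = 7522327487513475.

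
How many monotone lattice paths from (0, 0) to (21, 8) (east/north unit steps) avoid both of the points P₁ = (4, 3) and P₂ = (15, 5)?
Number of paths = 2297439

Inclusion–exclusion. Total paths: C(29, 21) = 4292145. Through P₁: C(7, 4)·C(22, 17) = 921690. Through P₂: C(20, 15)·C(9, 6) = 1302336. Since P₁ is strictly southwest of P₂, a monotone path through both must visit P₁ then P₂; paths through both = C(7, 4)·C(13, 11)·C(9, 6) = 229320. Avoid both = 4292145 − 921690 − 1302336 + 229320 = 2297439.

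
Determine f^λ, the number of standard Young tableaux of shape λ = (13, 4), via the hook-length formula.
# SYT of shape (13, 4) = 1700

Hook-length formula: f^λ = n! / Π hook(c), product over all cells c of the Young diagram. For λ = (13, 4), n = 17 boxes. Hook lengths by row (left-to-right, top-to-bottom): [14, 13, 12, 11, 9, 8, 7, 6, 5, 4, 3, 2, 1]; [4, 3, 2, 1]. Product of hooks = 209227898880. So f^λ = 17! / 209227898880 = 355687428096000 / 209227898880 = 1700.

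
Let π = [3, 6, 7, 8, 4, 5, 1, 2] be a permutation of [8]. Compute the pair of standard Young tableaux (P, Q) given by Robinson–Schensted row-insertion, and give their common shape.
P = [1, 2, 5, 8] / [3, 4] / [6, 7];  Q = [1, 2, 3, 4] / [5, 6] / [7, 8];  common shape = (4, 2, 2)

Row-insert the values π_1, π_2, … into P one at a time, bumping the leftmost entry strictly greater than the inserted value down to the next row. The recording tableau Q records, in position (i, j), the step at which that cell was added to P.
  Insert 3 (step 1): P = [3];  Q = [1]
  Insert 6 (step 2): P = [3, 6];  Q = [1, 2]
  Insert 7 (step 3): P = [3, 6, 7];  Q = [1, 2, 3]
  Insert 8 (step 4): P = [3, 6, 7, 8];  Q = [1, 2, 3, 4]
  Insert 4 (step 5): P = [3, 4, 7, 8] / [6];  Q = [1, 2, 3, 4] / [5]
  Insert 5 (step 6): P = [3, 4, 5, 8] / [6, 7];  Q = [1, 2, 3, 4] / [5, 6]
  Insert 1 (step 7): P = [1, 4, 5, 8] / [3, 7] / [6];  Q = [1, 2, 3, 4] / [5, 6] / [7]
  Insert 2 (step 8): P = [1, 2, 5, 8] / [3, 4] / [6, 7];  Q = [1, 2, 3, 4] / [5, 6] / [7, 8]
Final shape: (4, 2, 2).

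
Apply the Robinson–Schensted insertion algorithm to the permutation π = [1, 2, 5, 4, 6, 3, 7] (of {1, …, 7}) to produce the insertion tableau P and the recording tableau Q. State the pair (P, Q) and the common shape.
P = [1, 2, 3, 6, 7] / [4] / [5];  Q = [1, 2, 3, 5, 7] / [4] / [6];  common shape = (5, 1, 1)

Row-insert the values π_1, π_2, … into P one at a time, bumping the leftmost entry strictly greater than the inserted value down to the next row. The recording tableau Q records, in position (i, j), the step at which that cell was added to P.
  Insert 1 (step 1): P = [1];  Q = [1]
  Insert 2 (step 2): P = [1, 2];  Q = [1, 2]
  Insert 5 (step 3): P = [1, 2, 5];  Q = [1, 2, 3]
  Insert 4 (step 4): P = [1, 2, 4] / [5];  Q = [1, 2, 3] / [4]
  Insert 6 (step 5): P = [1, 2, 4, 6] / [5];  Q = [1, 2, 3, 5] / [4]
  Insert 3 (step 6): P = [1, 2, 3, 6] / [4] / [5];  Q = [1, 2, 3, 5] / [4] / [6]
  Insert 7 (step 7): P = [1, 2, 3, 6, 7] / [4] / [5];  Q = [1, 2, 3, 5, 7] / [4] / [6]
Final shape: (5, 1, 1).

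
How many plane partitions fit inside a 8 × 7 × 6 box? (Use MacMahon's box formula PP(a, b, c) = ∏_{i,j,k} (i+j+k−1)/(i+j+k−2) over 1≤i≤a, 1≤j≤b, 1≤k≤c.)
PP(8, 7, 6) = 19702998159210080

Evaluate the triple product over i = 1..8, j = 1..7, k = 1..6. The factors are (2/1) · (3/2) · (4/3) · (5/4) · (6/5) · (7/6) · (3/2) · (4/3) · … (336 factors total). The numerators and denominators telescope so the product is an integer; carrying out the multiplication exactly gives PP(8, 7, 6) = 19702998159210080.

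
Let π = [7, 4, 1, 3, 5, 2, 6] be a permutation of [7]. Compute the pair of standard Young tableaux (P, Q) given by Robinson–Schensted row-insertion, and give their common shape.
P = [1, 2, 5, 6] / [3] / [4] / [7];  Q = [1, 4, 5, 7] / [2] / [3] / [6];  common shape = (4, 1, 1, 1)

Row-insert the values π_1, π_2, … into P one at a time, bumping the leftmost entry strictly greater than the inserted value down to the next row. The recording tableau Q records, in position (i, j), the step at which that cell was added to P.
  Insert 7 (step 1): P = [7];  Q = [1]
  Insert 4 (step 2): P = [4] / [7];  Q = [1] / [2]
  Insert 1 (step 3): P = [1] / [4] / [7];  Q = [1] / [2] / [3]
  Insert 3 (step 4): P = [1, 3] / [4] / [7];  Q = [1, 4] / [2] / [3]
  Insert 5 (step 5): P = [1, 3, 5] / [4] / [7];  Q = [1, 4, 5] / [2] / [3]
  Insert 2 (step 6): P = [1, 2, 5] / [3] / [4] / [7];  Q = [1, 4, 5] / [2] / [3] / [6]
  Insert 6 (step 7): P = [1, 2, 5, 6] / [3] / [4] / [7];  Q = [1, 4, 5, 7] / [2] / [3] / [6]
Final shape: (4, 1, 1, 1).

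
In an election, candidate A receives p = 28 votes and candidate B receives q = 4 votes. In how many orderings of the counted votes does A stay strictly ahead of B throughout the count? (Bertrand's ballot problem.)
Strict-lead orderings = 26970

Total orderings of the 32 votes with 28 for A: C(32, 28) = 35960. By the Bertrand ballot formula (Cycle Lemma / reflection principle), the number of orderings in which A is strictly ahead of B throughout is (p − q)/(p + q) · C(p + q, p) = (28 − 4)/(28 + 4) · 35960 = 26970.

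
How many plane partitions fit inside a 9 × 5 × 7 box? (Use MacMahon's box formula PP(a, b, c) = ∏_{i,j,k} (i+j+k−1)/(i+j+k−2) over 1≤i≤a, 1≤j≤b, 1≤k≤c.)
PP(9, 5, 7) = 2424984388825856

Evaluate the triple product over i = 1..9, j = 1..5, k = 1..7. The factors are (2/1) · (3/2) · (4/3) · (5/4) · (6/5) · (7/6) · (8/7) · (3/2) · … (315 factors total). The numerators and denominators telescope so the product is an integer; carrying out the multiplication exactly gives PP(9, 5, 7) = 2424984388825856.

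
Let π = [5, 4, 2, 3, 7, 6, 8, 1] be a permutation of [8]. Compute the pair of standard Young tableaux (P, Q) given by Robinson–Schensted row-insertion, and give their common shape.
P = [1, 3, 6, 8] / [2, 7] / [4] / [5];  Q = [1, 4, 5, 7] / [2, 6] / [3] / [8];  common shape = (4, 2, 1, 1)

Row-insert the values π_1, π_2, … into P one at a time, bumping the leftmost entry strictly greater than the inserted value down to the next row. The recording tableau Q records, in position (i, j), the step at which that cell was added to P.
  Insert 5 (step 1): P = [5];  Q = [1]
  Insert 4 (step 2): P = [4] / [5];  Q = [1] / [2]
  Insert 2 (step 3): P = [2] / [4] / [5];  Q = [1] / [2] / [3]
  Insert 3 (step 4): P = [2, 3] / [4] / [5];  Q = [1, 4] / [2] / [3]
  Insert 7 (step 5): P = [2, 3, 7] / [4] / [5];  Q = [1, 4, 5] / [2] / [3]
  Insert 6 (step 6): P = [2, 3, 6] / [4, 7] / [5];  Q = [1, 4, 5] / [2, 6] / [3]
  Insert 8 (step 7): P = [2, 3, 6, 8] / [4, 7] / [5];  Q = [1, 4, 5, 7] / [2, 6] / [3]
  Insert 1 (step 8): P = [1, 3, 6, 8] / [2, 7] / [4] / [5];  Q = [1, 4, 5, 7] / [2, 6] / [3] / [8]
Final shape: (4, 2, 1, 1).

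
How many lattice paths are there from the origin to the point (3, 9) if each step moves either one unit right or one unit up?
Number of paths = 220

A monotone lattice path from (0, 0) to (3, 9) consists of 3 east steps and 9 north steps in some order, so it is determined by which 3 of the 12 steps are east. The count is C(12, 3) = 220.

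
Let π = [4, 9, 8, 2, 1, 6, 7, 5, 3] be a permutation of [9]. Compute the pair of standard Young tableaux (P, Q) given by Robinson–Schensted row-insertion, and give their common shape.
P = [1, 3, 7] / [2, 5] / [4, 6] / [8] / [9];  Q = [1, 2, 7] / [3, 6] / [4, 8] / [5] / [9];  common shape = (3, 2, 2, 1, 1)

Row-insert the values π_1, π_2, … into P one at a time, bumping the leftmost entry strictly greater than the inserted value down to the next row. The recording tableau Q records, in position (i, j), the step at which that cell was added to P.
  Insert 4 (step 1): P = [4];  Q = [1]
  Insert 9 (step 2): P = [4, 9];  Q = [1, 2]
  Insert 8 (step 3): P = [4, 8] / [9];  Q = [1, 2] / [3]
  Insert 2 (step 4): P = [2, 8] / [4] / [9];  Q = [1, 2] / [3] / [4]
  Insert 1 (step 5): P = [1, 8] / [2] / [4] / [9];  Q = [1, 2] / [3] / [4] / [5]
  Insert 6 (step 6): P = [1, 6] / [2, 8] / [4] / [9];  Q = [1, 2] / [3, 6] / [4] / [5]
  Insert 7 (step 7): P = [1, 6, 7] / [2, 8] / [4] / [9];  Q = [1, 2, 7] / [3, 6] / [4] / [5]
  Insert 5 (step 8): P = [1, 5, 7] / [2, 6] / [4, 8] / [9];  Q = [1, 2, 7] / [3, 6] / [4, 8] / [5]
  Insert 3 (step 9): P = [1, 3, 7] / [2, 5] / [4, 6] / [8] / [9];  Q = [1, 2, 7] / [3, 6] / [4, 8] / [5] / [9]
Final shape: (3, 2, 2, 1, 1).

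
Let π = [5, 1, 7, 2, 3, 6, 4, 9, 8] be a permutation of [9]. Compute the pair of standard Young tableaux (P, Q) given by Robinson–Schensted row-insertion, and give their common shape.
P = [1, 2, 3, 4, 8] / [5, 6, 9] / [7];  Q = [1, 3, 5, 6, 8] / [2, 4, 9] / [7];  common shape = (5, 3, 1)

Row-insert the values π_1, π_2, … into P one at a time, bumping the leftmost entry strictly greater than the inserted value down to the next row. The recording tableau Q records, in position (i, j), the step at which that cell was added to P.
  Insert 5 (step 1): P = [5];  Q = [1]
  Insert 1 (step 2): P = [1] / [5];  Q = [1] / [2]
  Insert 7 (step 3): P = [1, 7] / [5];  Q = [1, 3] / [2]
  Insert 2 (step 4): P = [1, 2] / [5, 7];  Q = [1, 3] / [2, 4]
  Insert 3 (step 5): P = [1, 2, 3] / [5, 7];  Q = [1, 3, 5] / [2, 4]
  Insert 6 (step 6): P = [1, 2, 3, 6] / [5, 7];  Q = [1, 3, 5, 6] / [2, 4]
  Insert 4 (step 7): P = [1, 2, 3, 4] / [5, 6] / [7];  Q = [1, 3, 5, 6] / [2, 4] / [7]
  Insert 9 (step 8): P = [1, 2, 3, 4, 9] / [5, 6] / [7];  Q = [1, 3, 5, 6, 8] / [2, 4] / [7]
  Insert 8 (step 9): P = [1, 2, 3, 4, 8] / [5, 6, 9] / [7];  Q = [1, 3, 5, 6, 8] / [2, 4, 9] / [7]
Final shape: (5, 3, 1).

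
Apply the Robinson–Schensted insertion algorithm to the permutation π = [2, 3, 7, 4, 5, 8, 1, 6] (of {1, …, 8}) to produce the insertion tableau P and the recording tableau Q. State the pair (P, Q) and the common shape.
P = [1, 3, 4, 5, 6] / [2, 8] / [7];  Q = [1, 2, 3, 5, 6] / [4, 8] / [7];  common shape = (5, 2, 1)

Row-insert the values π_1, π_2, … into P one at a time, bumping the leftmost entry strictly greater than the inserted value down to the next row. The recording tableau Q records, in position (i, j), the step at which that cell was added to P.
  Insert 2 (step 1): P = [2];  Q = [1]
  Insert 3 (step 2): P = [2, 3];  Q = [1, 2]
  Insert 7 (step 3): P = [2, 3, 7];  Q = [1, 2, 3]
  Insert 4 (step 4): P = [2, 3, 4] / [7];  Q = [1, 2, 3] / [4]
  Insert 5 (step 5): P = [2, 3, 4, 5] / [7];  Q = [1, 2, 3, 5] / [4]
  Insert 8 (step 6): P = [2, 3, 4, 5, 8] / [7];  Q = [1, 2, 3, 5, 6] / [4]
  Insert 1 (step 7): P = [1, 3, 4, 5, 8] / [2] / [7];  Q = [1, 2, 3, 5, 6] / [4] / [7]
  Insert 6 (step 8): P = [1, 3, 4, 5, 6] / [2, 8] / [7];  Q = [1, 2, 3, 5, 6] / [4, 8] / [7]
Final shape: (5, 2, 1).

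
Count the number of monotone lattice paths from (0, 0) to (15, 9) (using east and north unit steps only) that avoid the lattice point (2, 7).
Number of paths = 1303724

Total paths from (0, 0) to (15, 9): C(24, 15) = 1307504. Paths through (2, 7): (paths (0, 0) → (2, 7)) × (paths (2, 7) → (15, 9)) = C(9, 2) · C(15, 13) = 36 · 105 = 3780. Avoidance count = 1307504 − 3780 = 1303724.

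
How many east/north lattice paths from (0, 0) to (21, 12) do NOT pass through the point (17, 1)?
Number of paths = 354792750

Total paths from (0, 0) to (21, 12): C(33, 21) = 354817320. Paths through (17, 1): (paths (0, 0) → (17, 1)) × (paths (17, 1) → (21, 12)) = C(18, 17) · C(15, 4) = 18 · 1365 = 24570. Avoidance count = 354817320 − 24570 = 354792750.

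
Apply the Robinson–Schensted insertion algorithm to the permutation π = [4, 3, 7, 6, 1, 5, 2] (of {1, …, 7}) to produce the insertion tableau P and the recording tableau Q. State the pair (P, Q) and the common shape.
P = [1, 2] / [3, 5] / [4, 6] / [7];  Q = [1, 3] / [2, 4] / [5, 6] / [7];  common shape = (2, 2, 2, 1)

Row-insert the values π_1, π_2, … into P one at a time, bumping the leftmost entry strictly greater than the inserted value down to the next row. The recording tableau Q records, in position (i, j), the step at which that cell was added to P.
  Insert 4 (step 1): P = [4];  Q = [1]
  Insert 3 (step 2): P = [3] / [4];  Q = [1] / [2]
  Insert 7 (step 3): P = [3, 7] / [4];  Q = [1, 3] / [2]
  Insert 6 (step 4): P = [3, 6] / [4, 7];  Q = [1, 3] / [2, 4]
  Insert 1 (step 5): P = [1, 6] / [3, 7] / [4];  Q = [1, 3] / [2, 4] / [5]
  Insert 5 (step 6): P = [1, 5] / [3, 6] / [4, 7];  Q = [1, 3] / [2, 4] / [5, 6]
  Insert 2 (step 7): P = [1, 2] / [3, 5] / [4, 6] / [7];  Q = [1, 3] / [2, 4] / [5, 6] / [7]
Final shape: (2, 2, 2, 1).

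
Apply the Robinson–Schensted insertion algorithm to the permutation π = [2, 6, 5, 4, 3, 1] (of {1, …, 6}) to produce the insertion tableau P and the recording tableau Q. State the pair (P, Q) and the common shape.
P = [1, 3] / [2] / [4] / [5] / [6];  Q = [1, 2] / [3] / [4] / [5] / [6];  common shape = (2, 1, 1, 1, 1)

Row-insert the values π_1, π_2, … into P one at a time, bumping the leftmost entry strictly greater than the inserted value down to the next row. The recording tableau Q records, in position (i, j), the step at which that cell was added to P.
  Insert 2 (step 1): P = [2];  Q = [1]
  Insert 6 (step 2): P = [2, 6];  Q = [1, 2]
  Insert 5 (step 3): P = [2, 5] / [6];  Q = [1, 2] / [3]
  Insert 4 (step 4): P = [2, 4] / [5] / [6];  Q = [1, 2] / [3] / [4]
  Insert 3 (step 5): P = [2, 3] / [4] / [5] / [6];  Q = [1, 2] / [3] / [4] / [5]
  Insert 1 (step 6): P = [1, 3] / [2] / [4] / [5] / [6];  Q = [1, 2] / [3] / [4] / [5] / [6]
Final shape: (2, 1, 1, 1, 1).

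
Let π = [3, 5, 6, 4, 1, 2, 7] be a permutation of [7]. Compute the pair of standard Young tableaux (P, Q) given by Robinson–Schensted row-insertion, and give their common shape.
P = [1, 2, 6, 7] / [3, 4] / [5];  Q = [1, 2, 3, 7] / [4, 6] / [5];  common shape = (4, 2, 1)

Row-insert the values π_1, π_2, … into P one at a time, bumping the leftmost entry strictly greater than the inserted value down to the next row. The recording tableau Q records, in position (i, j), the step at which that cell was added to P.
  Insert 3 (step 1): P = [3];  Q = [1]
  Insert 5 (step 2): P = [3, 5];  Q = [1, 2]
  Insert 6 (step 3): P = [3, 5, 6];  Q = [1, 2, 3]
  Insert 4 (step 4): P = [3, 4, 6] / [5];  Q = [1, 2, 3] / [4]
  Insert 1 (step 5): P = [1, 4, 6] / [3] / [5];  Q = [1, 2, 3] / [4] / [5]
  Insert 2 (step 6): P = [1, 2, 6] / [3, 4] / [5];  Q = [1, 2, 3] / [4, 6] / [5]
  Insert 7 (step 7): P = [1, 2, 6, 7] / [3, 4] / [5];  Q = [1, 2, 3, 7] / [4, 6] / [5]
Final shape: (4, 2, 1).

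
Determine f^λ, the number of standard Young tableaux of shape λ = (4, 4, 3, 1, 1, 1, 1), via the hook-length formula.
# SYT of shape (4, 4, 3, 1, 1, 1, 1) = 90090

Hook-length formula: f^λ = n! / Π hook(c), product over all cells c of the Young diagram. For λ = (4, 4, 3, 1, 1, 1, 1), n = 15 boxes. Hook lengths by row (left-to-right, top-to-bottom): [10, 5, 4, 2]; [9, 4, 3, 1]; [7, 2, 1]; [4]; [3]; [2]; [1]. Product of hooks = 14515200. So f^λ = 15! / 14515200 = 1307674368000 / 14515200 = 90090.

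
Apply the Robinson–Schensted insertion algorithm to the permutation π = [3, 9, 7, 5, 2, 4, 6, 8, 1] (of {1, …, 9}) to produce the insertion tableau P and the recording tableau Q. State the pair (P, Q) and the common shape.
P = [1, 4, 6, 8] / [2, 5] / [3] / [7] / [9];  Q = [1, 2, 7, 8] / [3, 6] / [4] / [5] / [9];  common shape = (4, 2, 1, 1, 1)

Row-insert the values π_1, π_2, … into P one at a time, bumping the leftmost entry strictly greater than the inserted value down to the next row. The recording tableau Q records, in position (i, j), the step at which that cell was added to P.
  Insert 3 (step 1): P = [3];  Q = [1]
  Insert 9 (step 2): P = [3, 9];  Q = [1, 2]
  Insert 7 (step 3): P = [3, 7] / [9];  Q = [1, 2] / [3]
  Insert 5 (step 4): P = [3, 5] / [7] / [9];  Q = [1, 2] / [3] / [4]
  Insert 2 (step 5): P = [2, 5] / [3] / [7] / [9];  Q = [1, 2] / [3] / [4] / [5]
  Insert 4 (step 6): P = [2, 4] / [3, 5] / [7] / [9];  Q = [1, 2] / [3, 6] / [4] / [5]
  Insert 6 (step 7): P = [2, 4, 6] / [3, 5] / [7] / [9];  Q = [1, 2, 7] / [3, 6] / [4] / [5]
  Insert 8 (step 8): P = [2, 4, 6, 8] / [3, 5] / [7] / [9];  Q = [1, 2, 7, 8] / [3, 6] / [4] / [5]
  Insert 1 (step 9): P = [1, 4, 6, 8] / [2, 5] / [3] / [7] / [9];  Q = [1, 2, 7, 8] / [3, 6] / [4] / [5] / [9]
Final shape: (4, 2, 1, 1, 1).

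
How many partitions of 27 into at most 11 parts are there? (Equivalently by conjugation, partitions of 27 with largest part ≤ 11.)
p(27, parts ≤ 11) = 2331

Use the recurrence p(n, m) = p(n, m−1) + p(n−m, m): either the largest part is < m (count p(n, m−1)) or the largest part is exactly m (remove one copy of m, count p(n−m, m)). With p(0, ·) = 1 this gives p(27, parts ≤ 11) = 2331. (By conjugating Young diagrams, this also counts partitions of 27 into at most 11 parts.)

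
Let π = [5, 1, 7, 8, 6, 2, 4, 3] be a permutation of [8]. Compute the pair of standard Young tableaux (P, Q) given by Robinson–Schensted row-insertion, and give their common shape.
P = [1, 2, 3] / [4, 6, 8] / [5] / [7];  Q = [1, 3, 4] / [2, 5, 7] / [6] / [8];  common shape = (3, 3, 1, 1)

Row-insert the values π_1, π_2, … into P one at a time, bumping the leftmost entry strictly greater than the inserted value down to the next row. The recording tableau Q records, in position (i, j), the step at which that cell was added to P.
  Insert 5 (step 1): P = [5];  Q = [1]
  Insert 1 (step 2): P = [1] / [5];  Q = [1] / [2]
  Insert 7 (step 3): P = [1, 7] / [5];  Q = [1, 3] / [2]
  Insert 8 (step 4): P = [1, 7, 8] / [5];  Q = [1, 3, 4] / [2]
  Insert 6 (step 5): P = [1, 6, 8] / [5, 7];  Q = [1, 3, 4] / [2, 5]
  Insert 2 (step 6): P = [1, 2, 8] / [5, 6] / [7];  Q = [1, 3, 4] / [2, 5] / [6]
  Insert 4 (step 7): P = [1, 2, 4] / [5, 6, 8] / [7];  Q = [1, 3, 4] / [2, 5, 7] / [6]
  Insert 3 (step 8): P = [1, 2, 3] / [4, 6, 8] / [5] / [7];  Q = [1, 3, 4] / [2, 5, 7] / [6] / [8]
Final shape: (3, 3, 1, 1).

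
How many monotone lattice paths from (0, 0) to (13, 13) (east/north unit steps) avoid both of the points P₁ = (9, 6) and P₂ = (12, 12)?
Number of paths = 4181478

Inclusion–exclusion. Total paths: C(26, 13) = 10400600. Through P₁: C(15, 9)·C(11, 4) = 1651650. Through P₂: C(24, 12)·C(2, 1) = 5408312. Since P₁ is strictly southwest of P₂, a monotone path through both must visit P₁ then P₂; paths through both = C(15, 9)·C(9, 3)·C(2, 1) = 840840. Avoid both = 10400600 − 1651650 − 5408312 + 840840 = 4181478.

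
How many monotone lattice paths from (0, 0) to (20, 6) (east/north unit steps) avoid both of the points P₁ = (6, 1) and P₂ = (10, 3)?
Number of paths = 97068

Inclusion–exclusion. Total paths: C(26, 20) = 230230. Through P₁: C(7, 6)·C(19, 14) = 81396. Through P₂: C(13, 10)·C(13, 10) = 81796. Since P₁ is strictly southwest of P₂, a monotone path through both must visit P₁ then P₂; paths through both = C(7, 6)·C(6, 4)·C(13, 10) = 30030. Avoid both = 230230 − 81396 − 81796 + 30030 = 97068.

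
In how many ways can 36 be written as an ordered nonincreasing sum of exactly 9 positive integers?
p(36, 9 parts) = 1845

Partitions of n into exactly k parts are in bijection with partitions of n − k into at most k parts (subtract 1 from each part). So p(36, exactly 9) = p(27, parts ≤ 9). Computing via the recurrence p(m, j) = p(m, j−1) + p(m−j, j) gives 1845.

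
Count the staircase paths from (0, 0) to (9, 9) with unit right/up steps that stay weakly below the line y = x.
C_9 = 4862

These NE paths below the diagonal are counted by the Catalan number C_n = (1/(n + 1)) · C(2n, n). For n = 9: C_9 = (1/10) · C(18, 9) = 48620/10 = 4862.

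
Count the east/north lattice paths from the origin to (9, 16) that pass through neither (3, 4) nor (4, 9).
Number of paths = 993275

Inclusion–exclusion. Total paths: C(25, 9) = 2042975. Through P₁: C(7, 3)·C(18, 6) = 649740. Through P₂: C(13, 4)·C(12, 5) = 566280. Since P₁ is strictly southwest of P₂, a monotone path through both must visit P₁ then P₂; paths through both = C(7, 3)·C(6, 1)·C(12, 5) = 166320. Avoid both = 2042975 − 649740 − 566280 + 166320 = 993275.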